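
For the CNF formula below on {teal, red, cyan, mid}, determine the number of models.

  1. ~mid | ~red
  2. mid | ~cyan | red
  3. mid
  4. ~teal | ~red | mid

4

There are 2^4 = 16 truth assignments over (teal, red, cyan, mid).
Split on teal. With teal = 1, the clauses containing teal are satisfied and ~teal drops from the rest; 2 of the 2^3 = 8 assignments to the other variables satisfy what remains.
With teal = 0, by the same count on the reduced clause set, 2 assignments work.
Total: 2 + 2 = 4.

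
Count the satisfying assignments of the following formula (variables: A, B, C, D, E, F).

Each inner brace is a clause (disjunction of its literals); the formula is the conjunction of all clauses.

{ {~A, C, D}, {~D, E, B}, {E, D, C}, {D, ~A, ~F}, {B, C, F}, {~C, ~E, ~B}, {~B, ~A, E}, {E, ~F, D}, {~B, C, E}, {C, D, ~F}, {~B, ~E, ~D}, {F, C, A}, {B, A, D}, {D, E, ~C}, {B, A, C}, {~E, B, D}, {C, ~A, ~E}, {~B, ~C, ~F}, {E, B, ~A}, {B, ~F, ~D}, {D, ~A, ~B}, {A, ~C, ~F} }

There are 2^6 = 64 truth assignments over (A, B, C, D, E, F).
Split on C. With C = 1, the clauses containing C are satisfied and ~C drops from the rest; 3 of the 2^5 = 32 assignments to the other variables satisfy what remains.
With C = 0, by the same count on the reduced clause set, 0 assignments work.
(One model: A=F, B=F, C=T, D=T, E=T, F=F.)
Total: 3 + 0 = 3.

3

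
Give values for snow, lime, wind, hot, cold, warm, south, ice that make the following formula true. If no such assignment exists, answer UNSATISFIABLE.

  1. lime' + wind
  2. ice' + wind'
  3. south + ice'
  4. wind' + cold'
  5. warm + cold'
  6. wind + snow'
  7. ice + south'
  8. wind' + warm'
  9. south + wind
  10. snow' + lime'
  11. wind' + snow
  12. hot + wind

snow: 1; lime: 0; wind: 1; hot: 0; cold: 0; warm: 0; south: 0; ice: 0

Branch on lime: set lime = 0.
Branch on ice: set ice = 0.
From the singleton clause (south'), south = 0.
From the singleton clause (wind), wind = 1.
From the singleton clause (cold'), cold = 0.
From the singleton clause (warm'), warm = 0.
From the singleton clause (snow), snow = 1.
Every clause is now satisfied; hot is unconstrained.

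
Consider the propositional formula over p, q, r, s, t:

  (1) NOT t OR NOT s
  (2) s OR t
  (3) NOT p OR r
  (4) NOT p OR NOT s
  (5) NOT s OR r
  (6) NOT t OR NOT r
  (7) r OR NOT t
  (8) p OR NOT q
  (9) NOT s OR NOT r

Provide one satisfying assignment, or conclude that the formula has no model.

UNSATISFIABLE

Case t = false:
From the singleton clause (s), s = true.
From the singleton clause (NOT p), p = false.
From the singleton clause (r), r = true.
Now (NOT r) is unsatisfied and unit — conflict.
That branch fails; take t = true instead.
From the singleton clause (NOT s), s = false.
From the singleton clause (NOT r), r = false.
Now (r) is unsatisfied and unit — conflict.
Neither t = true nor t = false works.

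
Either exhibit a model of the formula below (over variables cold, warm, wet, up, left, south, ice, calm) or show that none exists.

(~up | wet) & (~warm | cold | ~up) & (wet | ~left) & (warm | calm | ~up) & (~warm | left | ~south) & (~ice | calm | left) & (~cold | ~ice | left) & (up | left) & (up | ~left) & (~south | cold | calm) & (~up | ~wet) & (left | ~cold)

Branch on up: set up = 0.
The clause (left) is unit, so left = 1.
But (~left) is also a unit clause — contradiction.
That branch fails; take up = 1 instead.
The clause (wet) is unit, so wet = 1.
But (~wet) is also a unit clause — contradiction.
Both values of up lead to a conflict.

UNSATISFIABLE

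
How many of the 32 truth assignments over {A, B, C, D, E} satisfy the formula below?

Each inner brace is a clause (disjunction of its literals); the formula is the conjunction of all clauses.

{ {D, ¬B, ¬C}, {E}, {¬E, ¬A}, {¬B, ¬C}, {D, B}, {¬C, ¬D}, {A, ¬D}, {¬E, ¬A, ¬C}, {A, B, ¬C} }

There are 2^5 = 32 truth assignments over (A, B, C, D, E).
Split on A. With A = True, the clauses containing A are satisfied and ¬A drops from the rest; 0 of the 2^4 = 16 assignments to the other variables satisfy what remains.
With A = False, by the same count on the reduced clause set, 1 assignment works.
Total: 0 + 1 = 1.

1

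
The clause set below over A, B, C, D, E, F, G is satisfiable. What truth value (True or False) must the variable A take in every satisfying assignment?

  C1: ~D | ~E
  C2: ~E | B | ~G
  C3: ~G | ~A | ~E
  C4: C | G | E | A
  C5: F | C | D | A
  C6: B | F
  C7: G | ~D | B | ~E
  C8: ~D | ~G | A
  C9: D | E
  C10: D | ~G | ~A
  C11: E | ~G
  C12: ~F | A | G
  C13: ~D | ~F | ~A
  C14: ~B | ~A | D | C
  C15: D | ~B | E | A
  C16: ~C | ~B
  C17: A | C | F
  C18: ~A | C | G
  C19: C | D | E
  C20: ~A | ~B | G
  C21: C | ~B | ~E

Suppose A = 0.
Case D = 0:
Unit clause (E) forces E = 1.
Case B = 1:
Unit clause (~C) forces C = 0.
But (C) is also a unit clause — contradiction.
Undo B and try B = 0.
Unit clause (~G) forces G = 0.
Unit clause (F) forces F = 1.
But (~F) is also a unit clause — contradiction.
Both values of B lead to a conflict.
Undo D and try D = 1.
Unit clause (~E) forces E = 0.
Unit clause (~G) forces G = 0.
Unit clause (C) forces C = 1.
Unit clause (~F) forces F = 0.
Unit clause (B) forces B = 1.
But (~B) is also a unit clause — contradiction.
Both values of D lead to a conflict.
So every satisfying assignment has A = True.

True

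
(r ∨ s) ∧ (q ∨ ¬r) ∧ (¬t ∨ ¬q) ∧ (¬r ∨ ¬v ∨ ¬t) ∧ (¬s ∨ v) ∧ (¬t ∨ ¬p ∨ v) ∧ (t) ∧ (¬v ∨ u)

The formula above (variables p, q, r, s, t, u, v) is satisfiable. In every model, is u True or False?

Suppose u = False.
Unit clause (t) forces t = True.
Unit clause (¬q) forces q = False.
Unit clause (¬r) forces r = False.
Unit clause (s) forces s = True.
Unit clause (v) forces v = True.
That conflicts with the unit clause (¬v).
So every satisfying assignment has u = True.

True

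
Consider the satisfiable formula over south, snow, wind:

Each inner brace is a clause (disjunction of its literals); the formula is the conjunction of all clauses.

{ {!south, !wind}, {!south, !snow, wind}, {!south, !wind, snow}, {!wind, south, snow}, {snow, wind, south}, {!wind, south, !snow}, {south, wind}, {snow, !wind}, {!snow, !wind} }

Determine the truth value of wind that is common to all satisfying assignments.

Suppose wind = true.
From the singleton clause (!south), south = false.
From the singleton clause (snow), snow = true.
Now (!snow) is unsatisfied and unit — conflict.
So every satisfying assignment has wind = False.

False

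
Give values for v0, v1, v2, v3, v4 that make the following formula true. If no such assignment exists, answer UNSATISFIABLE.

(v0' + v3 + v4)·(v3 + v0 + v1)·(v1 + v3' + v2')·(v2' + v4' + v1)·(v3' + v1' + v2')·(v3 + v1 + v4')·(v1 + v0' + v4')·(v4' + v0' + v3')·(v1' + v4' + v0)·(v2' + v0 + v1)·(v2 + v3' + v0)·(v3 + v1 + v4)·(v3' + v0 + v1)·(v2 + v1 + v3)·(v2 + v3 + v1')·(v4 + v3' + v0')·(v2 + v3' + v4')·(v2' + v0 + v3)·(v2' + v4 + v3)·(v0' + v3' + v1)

v0: 1; v1: 1; v2: 1; v3: 0; v4: 1

Suppose v0 = 1.
Suppose v3 = 0.
From the singleton clause (v4), v4 = 1.
From the singleton clause (v1), v1 = 1.
From the singleton clause (v2), v2 = 1.
This assignment satisfies each clause.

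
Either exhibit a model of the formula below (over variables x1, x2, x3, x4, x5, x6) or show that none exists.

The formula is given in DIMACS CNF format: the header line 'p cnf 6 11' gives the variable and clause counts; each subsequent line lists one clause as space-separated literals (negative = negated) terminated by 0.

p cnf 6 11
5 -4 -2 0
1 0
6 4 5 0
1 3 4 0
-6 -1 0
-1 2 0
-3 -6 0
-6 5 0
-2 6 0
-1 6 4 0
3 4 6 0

UNSATISFIABLE

(x1) alone gives x1 = True.
(¬x6) alone gives x6 = False.
(x2) alone gives x2 = True.
Now (¬x2) is unsatisfied and unit — conflict.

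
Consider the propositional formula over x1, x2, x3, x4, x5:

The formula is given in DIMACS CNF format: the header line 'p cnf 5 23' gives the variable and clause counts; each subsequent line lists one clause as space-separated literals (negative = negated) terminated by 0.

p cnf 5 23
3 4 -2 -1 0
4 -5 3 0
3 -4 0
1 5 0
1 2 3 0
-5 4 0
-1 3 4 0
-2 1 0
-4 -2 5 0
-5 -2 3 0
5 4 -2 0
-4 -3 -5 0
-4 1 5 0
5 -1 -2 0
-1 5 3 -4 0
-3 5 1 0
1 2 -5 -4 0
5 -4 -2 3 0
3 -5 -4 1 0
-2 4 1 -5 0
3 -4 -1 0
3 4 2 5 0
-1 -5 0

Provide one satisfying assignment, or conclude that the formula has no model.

x1: True; x2: False; x3: True; x4: False; x5: False

Case x3 = True:
Case x1 = True:
The clause (¬x5) is unit, so x5 = False.
The clause (¬x2) is unit, so x2 = False.
All clauses hold; x4 can take either value.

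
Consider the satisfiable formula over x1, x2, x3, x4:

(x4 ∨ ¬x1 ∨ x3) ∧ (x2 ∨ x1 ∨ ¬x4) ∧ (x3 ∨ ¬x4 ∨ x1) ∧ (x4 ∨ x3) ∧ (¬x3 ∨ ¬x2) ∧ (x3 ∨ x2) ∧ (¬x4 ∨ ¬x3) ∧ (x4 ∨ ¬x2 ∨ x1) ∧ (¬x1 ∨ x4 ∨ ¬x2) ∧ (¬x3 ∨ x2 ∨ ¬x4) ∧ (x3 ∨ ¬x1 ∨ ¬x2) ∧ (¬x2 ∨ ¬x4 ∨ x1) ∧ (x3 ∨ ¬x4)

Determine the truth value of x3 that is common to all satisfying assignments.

True

Suppose x3 = False.
The clause (x4) is unit, so x4 = True.
Now (¬x4) is unsatisfied and unit — conflict.
So every satisfying assignment has x3 = True.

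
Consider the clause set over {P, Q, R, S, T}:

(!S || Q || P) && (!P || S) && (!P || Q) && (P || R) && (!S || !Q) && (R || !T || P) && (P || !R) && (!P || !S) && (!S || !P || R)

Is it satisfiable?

No, unsatisfiable

Try P = false.
Unit clause (R) forces R = true.
Now (!R) is unsatisfied and unit — conflict.
So P must be the other value — set P = true.
Unit clause (S) forces S = true.
Now (!S) is unsatisfied and unit — conflict.
Neither P = true nor P = false works.
No assignment satisfies every clause.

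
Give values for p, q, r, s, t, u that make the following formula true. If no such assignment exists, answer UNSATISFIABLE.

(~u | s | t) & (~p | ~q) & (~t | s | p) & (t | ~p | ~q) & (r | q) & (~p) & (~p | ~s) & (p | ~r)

(~p) alone gives p = 0.
(~r) alone gives r = 0.
(q) alone gives q = 1.
Suppose t = 1.
(s) alone gives s = 1.
All clauses hold; u can take either value.

p=0,  q=1,  r=0,  s=1,  t=1,  u=1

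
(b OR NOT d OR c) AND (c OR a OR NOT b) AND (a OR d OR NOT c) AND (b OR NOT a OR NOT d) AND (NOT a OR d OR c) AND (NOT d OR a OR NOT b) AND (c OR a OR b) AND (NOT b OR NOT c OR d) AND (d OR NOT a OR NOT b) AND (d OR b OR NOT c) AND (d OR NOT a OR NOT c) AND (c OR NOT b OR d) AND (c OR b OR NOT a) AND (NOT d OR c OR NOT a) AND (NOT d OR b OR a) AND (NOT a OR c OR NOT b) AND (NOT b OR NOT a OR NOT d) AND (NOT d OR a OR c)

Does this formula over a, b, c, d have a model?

Suppose b = true.
Suppose c = true.
The clause (d) is unit, so d = true.
The clause (a) is unit, so a = true.
Now (NOT a) is unsatisfied and unit — conflict.
That branch fails; take c = false instead.
The clause (a) is unit, so a = true.
Now (NOT a) is unsatisfied and unit — conflict.
Either choice for c ends in contradiction.
That branch fails; take b = false instead.
Suppose d = false.
The clause (NOT c) is unit, so c = false.
The clause (NOT a) is unit, so a = false.
Now (a) is unsatisfied and unit — conflict.
That branch fails; take d = true instead.
The clause (c) is unit, so c = true.
The clause (NOT a) is unit, so a = false.
Now (a) is unsatisfied and unit — conflict.
Either choice for d ends in contradiction.
Either choice for b ends in contradiction.
No assignment satisfies every clause.

No, unsatisfiable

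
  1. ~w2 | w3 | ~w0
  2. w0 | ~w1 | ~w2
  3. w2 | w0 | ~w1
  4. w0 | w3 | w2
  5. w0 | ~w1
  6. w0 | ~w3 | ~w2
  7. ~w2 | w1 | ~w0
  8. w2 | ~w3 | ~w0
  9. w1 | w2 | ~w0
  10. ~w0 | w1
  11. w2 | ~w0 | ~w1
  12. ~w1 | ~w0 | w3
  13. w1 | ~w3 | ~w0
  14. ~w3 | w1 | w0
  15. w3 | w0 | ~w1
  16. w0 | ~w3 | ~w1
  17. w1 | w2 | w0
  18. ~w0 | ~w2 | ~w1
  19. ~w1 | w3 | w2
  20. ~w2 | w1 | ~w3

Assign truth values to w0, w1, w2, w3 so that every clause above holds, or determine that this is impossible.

Try w0 = 0.
Unit clause (~w1) forces w1 = 0.
Unit clause (~w3) forces w3 = 0.
Unit clause (w2) forces w2 = 1.
Every clause now holds.

w0=0, w1=0, w2=1, w3=0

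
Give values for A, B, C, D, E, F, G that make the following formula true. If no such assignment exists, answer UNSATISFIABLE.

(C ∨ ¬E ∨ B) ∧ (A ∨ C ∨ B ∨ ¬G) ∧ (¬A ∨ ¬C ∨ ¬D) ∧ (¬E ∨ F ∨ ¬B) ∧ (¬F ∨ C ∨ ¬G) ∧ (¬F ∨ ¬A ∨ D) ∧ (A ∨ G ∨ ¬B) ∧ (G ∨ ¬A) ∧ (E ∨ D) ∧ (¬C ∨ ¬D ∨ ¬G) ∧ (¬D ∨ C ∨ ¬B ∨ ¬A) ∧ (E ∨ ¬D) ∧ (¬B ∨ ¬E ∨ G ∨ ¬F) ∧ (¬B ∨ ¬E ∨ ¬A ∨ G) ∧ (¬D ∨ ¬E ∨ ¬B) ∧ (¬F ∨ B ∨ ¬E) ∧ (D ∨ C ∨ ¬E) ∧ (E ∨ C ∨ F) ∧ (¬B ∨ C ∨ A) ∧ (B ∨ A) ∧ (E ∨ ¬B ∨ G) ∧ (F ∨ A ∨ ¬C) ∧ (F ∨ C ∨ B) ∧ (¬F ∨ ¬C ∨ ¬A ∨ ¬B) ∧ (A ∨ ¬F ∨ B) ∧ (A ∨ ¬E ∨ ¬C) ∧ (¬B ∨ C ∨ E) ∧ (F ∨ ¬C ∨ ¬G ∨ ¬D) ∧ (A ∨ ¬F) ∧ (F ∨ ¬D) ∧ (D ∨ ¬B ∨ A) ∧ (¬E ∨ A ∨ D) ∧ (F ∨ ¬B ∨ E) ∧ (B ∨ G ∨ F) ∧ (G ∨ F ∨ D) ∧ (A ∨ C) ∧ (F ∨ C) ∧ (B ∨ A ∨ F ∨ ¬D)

Try G = True.
Try F = False.
From the singleton clause (¬D), D = False.
From the singleton clause (E), E = True.
From the singleton clause (¬B), B = False.
From the singleton clause (C), C = True.
From the singleton clause (A), A = True.
All clauses are satisfied.

A: True, B: False, C: True, D: False, E: True, F: False, G: True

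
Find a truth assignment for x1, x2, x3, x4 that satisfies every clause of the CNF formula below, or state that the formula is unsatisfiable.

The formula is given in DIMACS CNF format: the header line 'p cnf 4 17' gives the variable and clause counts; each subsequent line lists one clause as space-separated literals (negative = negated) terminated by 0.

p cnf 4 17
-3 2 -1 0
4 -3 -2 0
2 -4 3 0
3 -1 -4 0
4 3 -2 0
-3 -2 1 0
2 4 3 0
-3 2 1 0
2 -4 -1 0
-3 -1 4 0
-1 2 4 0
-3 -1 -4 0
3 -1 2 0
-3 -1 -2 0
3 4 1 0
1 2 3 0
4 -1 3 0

x1=False; x2=True; x3=False; x4=True

Branch on x3: set x3 = False.
Branch on x2: set x2 = True.
Unit clause (x4) forces x4 = True.
Unit clause (¬x1) forces x1 = False.
Every clause now holds.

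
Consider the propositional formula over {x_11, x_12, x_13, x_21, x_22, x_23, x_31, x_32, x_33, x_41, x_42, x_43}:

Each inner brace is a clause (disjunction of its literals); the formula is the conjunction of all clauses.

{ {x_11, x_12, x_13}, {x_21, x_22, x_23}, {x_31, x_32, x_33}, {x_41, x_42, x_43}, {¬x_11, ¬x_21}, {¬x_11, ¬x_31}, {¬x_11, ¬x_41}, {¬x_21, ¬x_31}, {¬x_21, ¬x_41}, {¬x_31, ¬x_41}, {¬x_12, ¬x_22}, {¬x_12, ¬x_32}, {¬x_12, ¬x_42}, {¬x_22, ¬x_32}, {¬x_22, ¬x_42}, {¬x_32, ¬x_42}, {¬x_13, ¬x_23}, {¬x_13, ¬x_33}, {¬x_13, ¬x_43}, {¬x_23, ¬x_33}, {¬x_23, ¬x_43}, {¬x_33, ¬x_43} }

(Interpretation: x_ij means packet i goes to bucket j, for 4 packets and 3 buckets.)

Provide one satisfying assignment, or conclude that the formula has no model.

UNSATISFIABLE

Case x_11 = False:
Case x_12 = True:
Unit clause (¬x_22) forces x_22 = False.
Unit clause (¬x_32) forces x_32 = False.
Unit clause (¬x_42) forces x_42 = False.
Case x_21 = True:
Unit clause (¬x_31) forces x_31 = False.
Unit clause (x_33) forces x_33 = True.
Unit clause (¬x_41) forces x_41 = False.
Unit clause (x_43) forces x_43 = True.
That conflicts with the unit clause (¬x_43).
That branch fails; take x_21 = False instead.
Unit clause (x_23) forces x_23 = True.
Unit clause (¬x_13) forces x_13 = False.
Unit clause (¬x_33) forces x_33 = False.
Unit clause (x_31) forces x_31 = True.
Unit clause (¬x_41) forces x_41 = False.
Unit clause (x_43) forces x_43 = True.
That conflicts with the unit clause (¬x_43).
Neither x_21 = True nor x_21 = False works.
That branch fails; take x_12 = False instead.
Unit clause (x_13) forces x_13 = True.
Unit clause (¬x_23) forces x_23 = False.
Unit clause (¬x_33) forces x_33 = False.
Unit clause (¬x_43) forces x_43 = False.
Case x_21 = True:
Unit clause (¬x_31) forces x_31 = False.
Unit clause (x_32) forces x_32 = True.
Unit clause (¬x_41) forces x_41 = False.
Unit clause (x_42) forces x_42 = True.
That conflicts with the unit clause (¬x_42).
That branch fails; take x_21 = False instead.
Unit clause (x_22) forces x_22 = True.
Unit clause (¬x_32) forces x_32 = False.
Unit clause (x_31) forces x_31 = True.
Unit clause (¬x_41) forces x_41 = False.
Unit clause (x_42) forces x_42 = True.
That conflicts with the unit clause (¬x_42).
Neither x_21 = True nor x_21 = False works.
Neither x_12 = True nor x_12 = False works.
That branch fails; take x_11 = True instead.
Unit clause (¬x_21) forces x_21 = False.
Unit clause (¬x_31) forces x_31 = False.
Unit clause (¬x_41) forces x_41 = False.
Case x_22 = True:
Unit clause (¬x_12) forces x_12 = False.
Unit clause (¬x_32) forces x_32 = False.
Unit clause (x_33) forces x_33 = True.
Unit clause (¬x_42) forces x_42 = False.
Unit clause (x_43) forces x_43 = True.
That conflicts with the unit clause (¬x_43).
That branch fails; take x_22 = False instead.
Unit clause (x_23) forces x_23 = True.
Unit clause (¬x_13) forces x_13 = False.
Unit clause (¬x_33) forces x_33 = False.
Unit clause (x_32) forces x_32 = True.
Unit clause (¬x_12) forces x_12 = False.
Unit clause (¬x_42) forces x_42 = False.
Unit clause (x_43) forces x_43 = True.
That conflicts with the unit clause (¬x_43).
Neither x_22 = True nor x_22 = False works.
Neither x_11 = True nor x_11 = False works.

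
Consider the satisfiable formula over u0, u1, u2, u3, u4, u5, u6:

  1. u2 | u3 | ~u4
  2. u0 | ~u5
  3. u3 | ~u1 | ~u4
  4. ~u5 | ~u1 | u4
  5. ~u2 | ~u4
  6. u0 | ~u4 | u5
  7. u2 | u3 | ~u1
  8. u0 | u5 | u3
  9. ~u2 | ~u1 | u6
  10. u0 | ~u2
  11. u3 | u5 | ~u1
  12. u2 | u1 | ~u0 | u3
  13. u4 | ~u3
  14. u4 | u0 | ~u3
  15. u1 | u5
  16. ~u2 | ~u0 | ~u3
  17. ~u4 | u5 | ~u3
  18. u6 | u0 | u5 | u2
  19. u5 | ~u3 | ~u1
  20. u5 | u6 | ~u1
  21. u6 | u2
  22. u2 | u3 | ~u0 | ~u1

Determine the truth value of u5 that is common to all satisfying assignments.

True

Suppose u5 = 0.
Unit clause (u1) forces u1 = 1.
Unit clause (u3) forces u3 = 1.
Now (~u3) is unsatisfied and unit — conflict.
So every satisfying assignment has u5 = True.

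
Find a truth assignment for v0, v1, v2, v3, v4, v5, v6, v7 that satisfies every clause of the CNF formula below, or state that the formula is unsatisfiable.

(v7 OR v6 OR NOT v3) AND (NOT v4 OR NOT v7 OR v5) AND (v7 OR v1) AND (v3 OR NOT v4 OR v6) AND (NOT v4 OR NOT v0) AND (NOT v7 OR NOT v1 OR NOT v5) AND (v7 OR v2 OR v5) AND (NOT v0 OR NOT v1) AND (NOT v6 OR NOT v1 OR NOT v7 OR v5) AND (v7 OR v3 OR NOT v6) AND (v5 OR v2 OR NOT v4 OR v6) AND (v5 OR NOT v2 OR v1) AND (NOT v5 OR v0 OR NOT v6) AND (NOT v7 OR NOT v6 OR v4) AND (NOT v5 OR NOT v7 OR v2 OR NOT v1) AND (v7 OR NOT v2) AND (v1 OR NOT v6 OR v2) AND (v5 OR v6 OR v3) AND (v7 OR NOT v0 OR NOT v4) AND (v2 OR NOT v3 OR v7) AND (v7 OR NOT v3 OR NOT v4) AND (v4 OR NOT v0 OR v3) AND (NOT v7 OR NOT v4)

v0=false, v1=false, v2=false, v3=true, v4=false, v5=true, v6=false, v7=true

Case v7 = true:
(NOT v4) alone gives v4 = false.
(NOT v6) alone gives v6 = false.
Case v1 = false:
Case v5 = true:
Case v0 = false:
No clause remains; v2, v3 are free.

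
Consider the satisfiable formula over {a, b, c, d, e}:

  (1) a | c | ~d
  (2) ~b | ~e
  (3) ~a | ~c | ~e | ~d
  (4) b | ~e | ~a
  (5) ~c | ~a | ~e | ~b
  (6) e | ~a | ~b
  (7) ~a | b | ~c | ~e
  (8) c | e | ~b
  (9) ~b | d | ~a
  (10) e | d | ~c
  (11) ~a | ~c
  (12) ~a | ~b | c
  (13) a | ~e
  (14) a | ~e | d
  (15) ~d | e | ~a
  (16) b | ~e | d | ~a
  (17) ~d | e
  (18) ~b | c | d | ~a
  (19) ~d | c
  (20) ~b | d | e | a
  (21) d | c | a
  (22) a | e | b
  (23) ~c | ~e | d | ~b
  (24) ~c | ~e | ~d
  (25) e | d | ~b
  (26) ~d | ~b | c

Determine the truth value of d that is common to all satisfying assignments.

False

Suppose d = 1.
Unit clause (e) forces e = 1.
Unit clause (~b) forces b = 0.
Unit clause (~a) forces a = 0.
Now (a) is unsatisfied and unit — conflict.
So every satisfying assignment has d = False.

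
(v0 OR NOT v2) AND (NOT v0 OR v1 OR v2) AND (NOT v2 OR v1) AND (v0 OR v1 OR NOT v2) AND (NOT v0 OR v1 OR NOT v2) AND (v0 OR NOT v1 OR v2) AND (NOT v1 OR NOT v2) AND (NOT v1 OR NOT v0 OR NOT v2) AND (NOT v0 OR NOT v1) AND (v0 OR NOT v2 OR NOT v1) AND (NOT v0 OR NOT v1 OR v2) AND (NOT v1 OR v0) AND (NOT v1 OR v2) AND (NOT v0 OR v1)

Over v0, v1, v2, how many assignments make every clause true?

1

There are 2^3 = 8 truth assignments over (v0, v1, v2).
Check each against the 14 clauses (columns in the order v0, v1, v2):
  F F F  ✓ satisfies all
  F F T  ✗ fails (v0 OR NOT v2)
  F T F  ✗ fails (v0 OR NOT v1 OR v2)
  F T T  ✗ fails (v0 OR NOT v2)
  T F F  ✗ fails (NOT v0 OR v1 OR v2)
  T F T  ✗ fails (NOT v2 OR v1)
  T T F  ✗ fails (NOT v0 OR NOT v1)
  T T T  ✗ fails (NOT v1 OR NOT v2)
1 of the 8 rows is a model.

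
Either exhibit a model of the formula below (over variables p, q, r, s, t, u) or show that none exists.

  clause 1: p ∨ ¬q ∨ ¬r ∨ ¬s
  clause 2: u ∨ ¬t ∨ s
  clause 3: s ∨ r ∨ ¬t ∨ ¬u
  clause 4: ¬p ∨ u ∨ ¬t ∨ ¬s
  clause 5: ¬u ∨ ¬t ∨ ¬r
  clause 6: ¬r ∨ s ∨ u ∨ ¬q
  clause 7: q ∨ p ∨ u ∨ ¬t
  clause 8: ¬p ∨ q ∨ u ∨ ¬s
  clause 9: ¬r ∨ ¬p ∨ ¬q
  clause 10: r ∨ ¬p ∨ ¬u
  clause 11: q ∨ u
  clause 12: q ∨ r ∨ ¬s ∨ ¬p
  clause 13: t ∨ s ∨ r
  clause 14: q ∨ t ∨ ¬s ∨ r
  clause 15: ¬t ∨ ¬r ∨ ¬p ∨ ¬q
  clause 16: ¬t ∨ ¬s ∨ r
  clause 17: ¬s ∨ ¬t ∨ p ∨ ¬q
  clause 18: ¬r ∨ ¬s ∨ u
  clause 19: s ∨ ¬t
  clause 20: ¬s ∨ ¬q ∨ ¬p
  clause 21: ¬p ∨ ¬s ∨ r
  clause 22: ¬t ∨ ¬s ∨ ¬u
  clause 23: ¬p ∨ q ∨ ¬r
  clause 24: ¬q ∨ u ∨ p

Branch on q: set q = True.
Branch on r: set r = False.
Branch on p: set p = False.
The clause (u) is unit, so u = True.
Branch on s: set s = True.
The clause (¬t) is unit, so t = False.
Every clause now holds.

p: False, q: True, r: False, s: True, t: False, u: True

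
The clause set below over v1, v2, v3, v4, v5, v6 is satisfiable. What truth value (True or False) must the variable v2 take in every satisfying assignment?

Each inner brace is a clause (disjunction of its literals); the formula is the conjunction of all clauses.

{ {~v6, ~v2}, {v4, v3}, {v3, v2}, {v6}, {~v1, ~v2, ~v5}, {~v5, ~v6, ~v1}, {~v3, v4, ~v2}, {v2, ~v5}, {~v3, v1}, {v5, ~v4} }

False

Suppose v2 = 1.
Unit clause (~v6) forces v6 = 0.
But (v6) is also a unit clause — contradiction.
So every satisfying assignment has v2 = False.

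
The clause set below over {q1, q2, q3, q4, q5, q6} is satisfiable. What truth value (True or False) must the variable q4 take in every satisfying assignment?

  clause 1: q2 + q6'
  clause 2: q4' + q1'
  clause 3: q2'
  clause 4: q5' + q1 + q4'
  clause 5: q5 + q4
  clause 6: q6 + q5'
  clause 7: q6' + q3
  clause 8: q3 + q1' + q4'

True

Suppose q4 = 0.
The clause (q2') is unit, so q2 = 0.
The clause (q6') is unit, so q6 = 0.
The clause (q5) is unit, so q5 = 1.
But (q5') is also a unit clause — contradiction.
So every satisfying assignment has q4 = True.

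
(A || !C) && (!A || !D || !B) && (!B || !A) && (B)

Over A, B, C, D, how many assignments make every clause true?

There are 2^4 = 16 truth assignments over (A, B, C, D).
Check each against the 4 clauses (columns in the order A, B, C, D):
  F F F F  ✗ fails (B)
  F F F T  ✗ fails (B)
  F F T F  ✗ fails (A || !C)
  F F T T  ✗ fails (A || !C)
  F T F F  ✓ satisfies all
  F T F T  ✓ satisfies all
  F T T F  ✗ fails (A || !C)
  F T T T  ✗ fails (A || !C)
  T F F F  ✗ fails (B)
  T F F T  ✗ fails (B)
  T F T F  ✗ fails (B)
  T F T T  ✗ fails (B)
  T T F F  ✗ fails (!B || !A)
  T T F T  ✗ fails (!A || !D || !B)
  T T T F  ✗ fails (!B || !A)
  T T T T  ✗ fails (!A || !D || !B)
2 of the 16 rows are models.

2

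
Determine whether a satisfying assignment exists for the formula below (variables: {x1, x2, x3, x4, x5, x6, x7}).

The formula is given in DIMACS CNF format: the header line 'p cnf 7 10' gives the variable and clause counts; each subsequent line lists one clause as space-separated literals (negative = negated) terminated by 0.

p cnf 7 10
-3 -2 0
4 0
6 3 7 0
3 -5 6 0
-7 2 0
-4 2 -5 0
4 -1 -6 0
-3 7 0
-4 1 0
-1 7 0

The clause (x4) is unit, so x4 = True.
The clause (x1) is unit, so x1 = True.
The clause (x7) is unit, so x7 = True.
The clause (x2) is unit, so x2 = True.
The clause (¬x3) is unit, so x3 = False.
Try x5 = True.
The clause (x6) is unit, so x6 = True.
This assignment satisfies each clause.
A satisfying assignment: x1: True, x2: True, x3: False, x4: True, x5: True, x6: True, x7: True.

Satisfiable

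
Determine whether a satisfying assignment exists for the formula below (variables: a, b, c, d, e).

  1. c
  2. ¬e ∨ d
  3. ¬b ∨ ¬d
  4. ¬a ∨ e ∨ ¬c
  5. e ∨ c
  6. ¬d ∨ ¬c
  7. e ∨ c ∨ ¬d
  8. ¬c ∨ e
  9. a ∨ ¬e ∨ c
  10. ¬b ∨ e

The clause (c) is unit, so c = True.
The clause (¬d) is unit, so d = False.
The clause (¬e) is unit, so e = False.
That conflicts with the unit clause (e).
No assignment satisfies every clause.

No, unsatisfiable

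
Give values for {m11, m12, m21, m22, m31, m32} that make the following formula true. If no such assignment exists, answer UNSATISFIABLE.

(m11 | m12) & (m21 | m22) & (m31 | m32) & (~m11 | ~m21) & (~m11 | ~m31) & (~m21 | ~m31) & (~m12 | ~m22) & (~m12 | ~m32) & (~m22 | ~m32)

UNSATISFIABLE

Branch on m11: set m11 = 1.
The clause (~m21) is unit, so m21 = 0.
The clause (m22) is unit, so m22 = 1.
The clause (~m31) is unit, so m31 = 0.
The clause (m32) is unit, so m32 = 1.
But (~m32) is also a unit clause — contradiction.
That branch fails; take m11 = 0 instead.
The clause (m12) is unit, so m12 = 1.
The clause (~m22) is unit, so m22 = 0.
The clause (m21) is unit, so m21 = 1.
The clause (~m31) is unit, so m31 = 0.
The clause (m32) is unit, so m32 = 1.
But (~m32) is also a unit clause — contradiction.
Neither m11 = 1 nor m11 = 0 works.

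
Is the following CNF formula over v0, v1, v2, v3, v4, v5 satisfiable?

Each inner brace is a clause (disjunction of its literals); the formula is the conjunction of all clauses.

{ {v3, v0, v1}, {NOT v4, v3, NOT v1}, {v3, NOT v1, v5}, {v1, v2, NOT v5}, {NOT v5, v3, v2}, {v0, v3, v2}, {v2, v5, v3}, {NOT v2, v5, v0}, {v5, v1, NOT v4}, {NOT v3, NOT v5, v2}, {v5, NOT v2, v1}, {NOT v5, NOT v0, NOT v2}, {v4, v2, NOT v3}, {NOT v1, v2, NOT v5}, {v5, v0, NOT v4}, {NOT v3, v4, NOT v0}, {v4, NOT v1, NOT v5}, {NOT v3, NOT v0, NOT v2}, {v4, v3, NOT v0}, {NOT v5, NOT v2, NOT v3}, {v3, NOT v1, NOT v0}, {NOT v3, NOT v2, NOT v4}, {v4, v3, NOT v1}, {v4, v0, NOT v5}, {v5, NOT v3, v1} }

Suppose v3 = true.
Suppose v5 = false.
Unit clause (v1) forces v1 = true.
Suppose v2 = false.
Unit clause (v4) forces v4 = true.
Unit clause (v0) forces v0 = true.
This assignment satisfies each clause.
A satisfying assignment: v0=true, v1=true, v2=false, v3=true, v4=true, v5=false.

Yes, satisfiable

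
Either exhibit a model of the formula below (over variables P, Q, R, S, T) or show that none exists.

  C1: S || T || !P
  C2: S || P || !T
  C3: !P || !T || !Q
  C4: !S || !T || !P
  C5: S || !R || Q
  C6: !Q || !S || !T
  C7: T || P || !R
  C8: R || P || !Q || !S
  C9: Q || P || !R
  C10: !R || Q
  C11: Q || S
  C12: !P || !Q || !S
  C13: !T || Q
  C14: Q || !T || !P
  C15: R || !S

P ↦ false; Q ↦ true; R ↦ false; S ↦ false; T ↦ false

Branch on R: set R = false.
The clause (!S) is unit, so S = false.
The clause (Q) is unit, so Q = true.
Branch on T: set T = false.
The clause (!P) is unit, so P = false.
Every clause now holds.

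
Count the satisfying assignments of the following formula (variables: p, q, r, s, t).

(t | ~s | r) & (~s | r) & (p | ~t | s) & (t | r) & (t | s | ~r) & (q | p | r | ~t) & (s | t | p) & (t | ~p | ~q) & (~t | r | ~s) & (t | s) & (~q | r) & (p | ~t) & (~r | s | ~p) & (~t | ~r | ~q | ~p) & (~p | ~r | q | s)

There are 2^5 = 32 truth assignments over (p, q, r, s, t).
Split on q. With q = 1, the clauses containing q are satisfied and ~q drops from the rest; 1 of the 2^4 = 16 assignments to the other variables satisfy what remains.
With q = 0, by the same count on the reduced clause set, 4 assignments work.
(One model: p=F, q=F, r=T, s=T, t=F.)
Total: 1 + 4 = 5.

5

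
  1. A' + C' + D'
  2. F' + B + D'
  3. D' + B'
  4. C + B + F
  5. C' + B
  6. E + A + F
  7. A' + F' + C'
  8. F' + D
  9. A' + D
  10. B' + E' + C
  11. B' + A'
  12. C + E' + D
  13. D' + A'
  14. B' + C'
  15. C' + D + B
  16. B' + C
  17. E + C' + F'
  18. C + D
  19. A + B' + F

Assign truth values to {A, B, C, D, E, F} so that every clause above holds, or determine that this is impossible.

Suppose D = 0.
From the singleton clause (F'), F = 0.
From the singleton clause (A'), A = 0.
From the singleton clause (E), E = 1.
From the singleton clause (C), C = 1.
From the singleton clause (B), B = 1.
But (B') is also a unit clause — contradiction.
Backtrack on D: now try D = 1.
From the singleton clause (B'), B = 0.
From the singleton clause (F'), F = 0.
From the singleton clause (C), C = 1.
But (C') is also a unit clause — contradiction.
Either choice for D ends in contradiction.

UNSATISFIABLE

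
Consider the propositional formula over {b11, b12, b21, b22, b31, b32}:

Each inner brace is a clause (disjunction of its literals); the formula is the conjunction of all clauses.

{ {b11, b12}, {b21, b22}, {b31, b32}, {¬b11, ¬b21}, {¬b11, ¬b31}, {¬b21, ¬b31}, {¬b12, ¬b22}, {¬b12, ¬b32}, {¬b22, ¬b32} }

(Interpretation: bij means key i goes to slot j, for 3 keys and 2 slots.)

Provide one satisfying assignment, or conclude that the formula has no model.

UNSATISFIABLE

Suppose b11 = True.
The clause (¬b21) is unit, so b21 = False.
The clause (b22) is unit, so b22 = True.
The clause (¬b31) is unit, so b31 = False.
The clause (b32) is unit, so b32 = True.
That conflicts with the unit clause (¬b32).
Undo b11 and try b11 = False.
The clause (b12) is unit, so b12 = True.
The clause (¬b22) is unit, so b22 = False.
The clause (b21) is unit, so b21 = True.
The clause (¬b31) is unit, so b31 = False.
The clause (b32) is unit, so b32 = True.
That conflicts with the unit clause (¬b32).
Both values of b11 lead to a conflict.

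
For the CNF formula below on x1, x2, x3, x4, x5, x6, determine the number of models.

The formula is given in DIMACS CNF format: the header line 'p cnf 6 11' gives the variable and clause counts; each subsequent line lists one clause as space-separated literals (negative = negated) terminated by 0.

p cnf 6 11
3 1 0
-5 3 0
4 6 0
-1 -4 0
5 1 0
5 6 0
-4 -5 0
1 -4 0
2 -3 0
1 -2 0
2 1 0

There are 2^6 = 64 truth assignments over (x1, x2, x3, x4, x5, x6).
Split on x4. With x4 = True, the clauses containing x4 are satisfied and ¬x4 drops from the rest; 0 of the 2^5 = 32 assignments to the other variables satisfy what remains.
With x4 = False, by the same count on the reduced clause set, 4 assignments work.
Total: 0 + 4 = 4.

4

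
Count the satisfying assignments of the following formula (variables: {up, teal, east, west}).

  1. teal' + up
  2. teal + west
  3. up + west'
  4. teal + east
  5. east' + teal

4

There are 2^4 = 16 truth assignments over (up, teal, east, west).
Check each against the 5 clauses (columns in the order up, teal, east, west):
  F F F F  ✗ fails (teal + west)
  F F F T  ✗ fails (up + west')
  F F T F  ✗ fails (teal + west)
  F F T T  ✗ fails (up + west')
  F T F F  ✗ fails (teal' + up)
  F T F T  ✗ fails (teal' + up)
  F T T F  ✗ fails (teal' + up)
  F T T T  ✗ fails (teal' + up)
  T F F F  ✗ fails (teal + west)
  T F F T  ✗ fails (teal + east)
  T F T F  ✗ fails (teal + west)
  T F T T  ✗ fails (east' + teal)
  T T F F  ✓ satisfies all
  T T F T  ✓ satisfies all
  T T T F  ✓ satisfies all
  T T T T  ✓ satisfies all
4 of the 16 rows are models.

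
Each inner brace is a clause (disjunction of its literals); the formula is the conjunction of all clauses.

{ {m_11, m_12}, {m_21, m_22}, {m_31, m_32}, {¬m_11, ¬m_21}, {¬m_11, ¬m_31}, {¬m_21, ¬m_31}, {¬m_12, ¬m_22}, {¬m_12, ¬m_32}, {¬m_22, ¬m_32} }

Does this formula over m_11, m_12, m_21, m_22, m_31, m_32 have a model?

No, unsatisfiable

Try m_11 = True.
Unit clause (¬m_21) forces m_21 = False.
Unit clause (m_22) forces m_22 = True.
Unit clause (¬m_31) forces m_31 = False.
Unit clause (m_32) forces m_32 = True.
Now (¬m_32) is unsatisfied and unit — conflict.
Backtrack on m_11: now try m_11 = False.
Unit clause (m_12) forces m_12 = True.
Unit clause (¬m_22) forces m_22 = False.
Unit clause (m_21) forces m_21 = True.
Unit clause (¬m_31) forces m_31 = False.
Unit clause (m_32) forces m_32 = True.
Now (¬m_32) is unsatisfied and unit — conflict.
Both values of m_11 lead to a conflict.
No assignment satisfies every clause.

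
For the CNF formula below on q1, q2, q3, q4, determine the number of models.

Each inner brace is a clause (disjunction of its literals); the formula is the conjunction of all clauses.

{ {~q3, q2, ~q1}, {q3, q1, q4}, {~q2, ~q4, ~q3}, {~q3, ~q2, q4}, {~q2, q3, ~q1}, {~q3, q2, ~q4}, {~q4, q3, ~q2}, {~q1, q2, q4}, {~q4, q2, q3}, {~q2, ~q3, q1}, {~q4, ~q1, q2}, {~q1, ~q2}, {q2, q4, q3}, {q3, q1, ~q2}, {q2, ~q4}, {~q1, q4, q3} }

1

There are 2^4 = 16 truth assignments over (q1, q2, q3, q4).
Check each against the 16 clauses (columns in the order q1, q2, q3, q4):
  F F F F  ✗ fails (q3 | q1 | q4)
  F F F T  ✗ fails (~q4 | q2 | q3)
  F F T F  ✓ satisfies all
  F F T T  ✗ fails (~q3 | q2 | ~q4)
  F T F F  ✗ fails (q3 | q1 | q4)
  F T F T  ✗ fails (~q4 | q3 | ~q2)
  F T T F  ✗ fails (~q3 | ~q2 | q4)
  F T T T  ✗ fails (~q2 | ~q4 | ~q3)
  T F F F  ✗ fails (~q1 | q2 | q4)
  T F F T  ✗ fails (~q4 | q2 | q3)
  T F T F  ✗ fails (~q3 | q2 | ~q1)
  T F T T  ✗ fails (~q3 | q2 | ~q1)
  T T F F  ✗ fails (~q2 | q3 | ~q1)
  T T F T  ✗ fails (~q2 | q3 | ~q1)
  T T T F  ✗ fails (~q3 | ~q2 | q4)
  T T T T  ✗ fails (~q2 | ~q4 | ~q3)
1 of the 16 rows is a model.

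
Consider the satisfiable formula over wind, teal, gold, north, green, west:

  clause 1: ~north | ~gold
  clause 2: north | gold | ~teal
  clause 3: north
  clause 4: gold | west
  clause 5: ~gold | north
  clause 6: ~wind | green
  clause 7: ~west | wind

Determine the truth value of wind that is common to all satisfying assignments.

True

Suppose wind = 0.
From the singleton clause (north), north = 1.
From the singleton clause (~gold), gold = 0.
From the singleton clause (west), west = 1.
Now (~west) is unsatisfied and unit — conflict.
So every satisfying assignment has wind = True.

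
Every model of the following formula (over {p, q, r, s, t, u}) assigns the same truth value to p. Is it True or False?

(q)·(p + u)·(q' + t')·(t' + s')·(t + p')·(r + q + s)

False

Suppose p = 1.
The clause (q) is unit, so q = 1.
The clause (t') is unit, so t = 0.
That conflicts with the unit clause (t).
So every satisfying assignment has p = False.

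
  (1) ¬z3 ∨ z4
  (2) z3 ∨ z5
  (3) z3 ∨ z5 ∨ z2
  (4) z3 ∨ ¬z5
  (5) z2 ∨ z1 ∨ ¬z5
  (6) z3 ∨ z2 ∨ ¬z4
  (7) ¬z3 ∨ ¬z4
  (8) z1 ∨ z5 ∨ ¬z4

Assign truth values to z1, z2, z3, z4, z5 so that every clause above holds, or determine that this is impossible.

Case z3 = False:
Unit clause (z5) forces z5 = True.
Now (¬z5) is unsatisfied and unit — conflict.
So z3 must be the other value — set z3 = True.
Unit clause (z4) forces z4 = True.
Now (¬z4) is unsatisfied and unit — conflict.
Both values of z3 lead to a conflict.

UNSATISFIABLE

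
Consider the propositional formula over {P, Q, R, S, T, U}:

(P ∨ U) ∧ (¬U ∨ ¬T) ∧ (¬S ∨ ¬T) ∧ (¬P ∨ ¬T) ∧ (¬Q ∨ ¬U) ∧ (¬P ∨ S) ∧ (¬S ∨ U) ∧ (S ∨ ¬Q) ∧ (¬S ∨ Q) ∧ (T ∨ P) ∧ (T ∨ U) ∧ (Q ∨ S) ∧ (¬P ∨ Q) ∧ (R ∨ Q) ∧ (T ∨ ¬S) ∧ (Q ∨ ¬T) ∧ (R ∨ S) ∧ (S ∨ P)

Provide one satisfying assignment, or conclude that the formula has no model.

UNSATISFIABLE

Branch on P: set P = True.
The clause (¬T) is unit, so T = False.
The clause (S) is unit, so S = True.
That conflicts with the unit clause (¬S).
That branch fails; take P = False instead.
The clause (U) is unit, so U = True.
The clause (¬T) is unit, so T = False.
That conflicts with the unit clause (T).
Either choice for P ends in contradiction.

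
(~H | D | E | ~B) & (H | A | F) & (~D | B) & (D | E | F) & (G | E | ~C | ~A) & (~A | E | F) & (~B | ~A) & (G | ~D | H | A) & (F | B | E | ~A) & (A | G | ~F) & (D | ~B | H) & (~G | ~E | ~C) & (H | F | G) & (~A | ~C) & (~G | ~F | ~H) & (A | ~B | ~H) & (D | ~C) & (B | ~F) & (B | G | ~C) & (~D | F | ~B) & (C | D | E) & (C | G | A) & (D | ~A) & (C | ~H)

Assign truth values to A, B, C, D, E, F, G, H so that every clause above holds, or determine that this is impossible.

Try D = 1.
(B) alone gives B = 1.
(~A) alone gives A = 0.
(~H) alone gives H = 0.
(F) alone gives F = 1.
(G) alone gives G = 1.
Try E = 1.
(~C) alone gives C = 0.
This assignment satisfies each clause.

A ↦ 0; B ↦ 1; C ↦ 0; D ↦ 1; E ↦ 1; F ↦ 1; G ↦ 1; H ↦ 0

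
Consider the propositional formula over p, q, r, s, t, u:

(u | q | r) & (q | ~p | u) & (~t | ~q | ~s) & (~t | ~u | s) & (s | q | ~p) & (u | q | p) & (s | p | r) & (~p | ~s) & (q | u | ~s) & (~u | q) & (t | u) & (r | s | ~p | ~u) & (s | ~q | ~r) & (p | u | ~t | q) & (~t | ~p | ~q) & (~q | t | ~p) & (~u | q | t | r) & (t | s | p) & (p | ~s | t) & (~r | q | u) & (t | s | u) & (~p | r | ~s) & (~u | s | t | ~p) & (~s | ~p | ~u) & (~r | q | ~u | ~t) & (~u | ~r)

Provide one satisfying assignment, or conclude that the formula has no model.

UNSATISFIABLE

Case p = 0:
Case u = 1:
(q) alone gives q = 1.
(~r) alone gives r = 0.
(s) alone gives s = 1.
(~t) alone gives t = 0.
That conflicts with the unit clause (t).
So u must be the other value — set u = 0.
(q) alone gives q = 1.
(t) alone gives t = 1.
(~s) alone gives s = 0.
(r) alone gives r = 1.
That conflicts with the unit clause (~r).
Either choice for u ends in contradiction.
So p must be the other value — set p = 1.
(~s) alone gives s = 0.
(q) alone gives q = 1.
(~r) alone gives r = 0.
(~u) alone gives u = 0.
(t) alone gives t = 1.
That conflicts with the unit clause (~t).
Either choice for p ends in contradiction.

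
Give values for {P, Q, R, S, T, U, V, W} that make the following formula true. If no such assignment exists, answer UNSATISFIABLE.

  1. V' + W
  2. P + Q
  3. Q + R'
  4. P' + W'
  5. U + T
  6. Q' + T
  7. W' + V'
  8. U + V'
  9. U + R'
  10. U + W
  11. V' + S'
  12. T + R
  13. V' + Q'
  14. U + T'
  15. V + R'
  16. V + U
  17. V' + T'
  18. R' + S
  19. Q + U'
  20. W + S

Branch on V: set V = 0.
(R') alone gives R = 0.
(T) alone gives T = 1.
(U) alone gives U = 1.
(Q) alone gives Q = 1.
Branch on P: set P = 0.
Branch on W: set W = 1.
No clause remains; S is free.

P=0; Q=1; R=0; S=0; T=1; U=1; V=0; W=1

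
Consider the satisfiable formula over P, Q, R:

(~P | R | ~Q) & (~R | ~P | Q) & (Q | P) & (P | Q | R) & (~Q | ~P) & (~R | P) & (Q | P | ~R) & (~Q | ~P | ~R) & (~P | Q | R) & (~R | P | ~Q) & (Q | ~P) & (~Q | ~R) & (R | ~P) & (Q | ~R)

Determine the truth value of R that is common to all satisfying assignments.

Suppose R = 1.
Unit clause (P) forces P = 1.
Unit clause (Q) forces Q = 1.
But (~Q) is also a unit clause — contradiction.
So every satisfying assignment has R = False.

False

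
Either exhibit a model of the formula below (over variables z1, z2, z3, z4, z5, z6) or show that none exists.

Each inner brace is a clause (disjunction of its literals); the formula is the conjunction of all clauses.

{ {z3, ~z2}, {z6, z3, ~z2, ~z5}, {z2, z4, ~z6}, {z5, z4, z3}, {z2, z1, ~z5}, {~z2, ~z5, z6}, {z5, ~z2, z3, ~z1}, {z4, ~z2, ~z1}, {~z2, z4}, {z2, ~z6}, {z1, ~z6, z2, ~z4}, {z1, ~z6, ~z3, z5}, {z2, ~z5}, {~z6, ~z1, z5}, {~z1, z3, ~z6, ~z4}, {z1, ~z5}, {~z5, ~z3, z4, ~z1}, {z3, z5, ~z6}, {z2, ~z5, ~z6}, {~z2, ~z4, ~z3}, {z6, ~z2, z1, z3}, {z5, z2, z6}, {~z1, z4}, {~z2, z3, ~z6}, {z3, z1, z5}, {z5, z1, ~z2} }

UNSATISFIABLE

Case z3 = 1:
Case z2 = 0:
The clause (~z6) is unit, so z6 = 0.
The clause (~z5) is unit, so z5 = 0.
That conflicts with the unit clause (z5).
Undo z2 and try z2 = 1.
The clause (z4) is unit, so z4 = 1.
That conflicts with the unit clause (~z4).
Both values of z2 lead to a conflict.
Undo z3 and try z3 = 0.
The clause (~z2) is unit, so z2 = 0.
The clause (~z6) is unit, so z6 = 0.
The clause (~z5) is unit, so z5 = 0.
That conflicts with the unit clause (z5).
Both values of z3 lead to a conflict.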